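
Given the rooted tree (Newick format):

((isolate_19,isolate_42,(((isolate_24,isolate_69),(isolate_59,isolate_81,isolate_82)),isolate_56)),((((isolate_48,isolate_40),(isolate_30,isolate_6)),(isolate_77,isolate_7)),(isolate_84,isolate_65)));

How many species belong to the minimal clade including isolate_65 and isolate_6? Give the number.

The MRCA of isolate_65 and isolate_6 is the node subtending ((((isolate_48,isolate_40),(isolate_30,isolate_6)),(isolate_77,isolate_7)),(isolate_84,isolate_65)).
That clade contains 8 terminal taxa: isolate_30, isolate_40, isolate_48, isolate_6, isolate_65, isolate_7, isolate_77, isolate_84.

8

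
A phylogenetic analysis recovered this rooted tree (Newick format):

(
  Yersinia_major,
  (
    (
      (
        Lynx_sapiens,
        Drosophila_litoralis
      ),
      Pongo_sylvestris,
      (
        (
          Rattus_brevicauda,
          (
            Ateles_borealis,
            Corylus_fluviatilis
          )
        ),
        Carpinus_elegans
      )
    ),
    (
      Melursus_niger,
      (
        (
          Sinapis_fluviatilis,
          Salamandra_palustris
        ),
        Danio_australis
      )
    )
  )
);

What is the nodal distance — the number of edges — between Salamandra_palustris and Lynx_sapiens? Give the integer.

7

The MRCA of Salamandra_palustris and Lynx_sapiens is the node subtending (((Lynx_sapiens,Drosophila_litoralis),Pongo_sylvestris,((Rattus_brevicauda,(Ateles_borealis,Corylus_fluviatilis)),Carpinus_elegans)),(Melursus_niger,((Sinapis_fluviatilis,Salamandra_palustris),Danio_australis))).
From Salamandra_palustris up to that node: 4 branches. From Lynx_sapiens up to the same node: 3 branches. Total: 4 + 3 = 7.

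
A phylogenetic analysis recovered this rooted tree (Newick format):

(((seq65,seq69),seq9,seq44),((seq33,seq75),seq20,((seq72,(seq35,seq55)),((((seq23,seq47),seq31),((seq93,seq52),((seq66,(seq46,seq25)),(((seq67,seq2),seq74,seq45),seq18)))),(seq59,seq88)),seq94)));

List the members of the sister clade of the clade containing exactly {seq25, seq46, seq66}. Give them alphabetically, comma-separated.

seq18, seq2, seq45, seq67, seq74

The clade containing exactly {seq25, seq46, seq66} attaches to the tree at the node subtending ((seq66,(seq46,seq25)),(((seq67,seq2),seq74,seq45),seq18)).
The other lineage descending from that same node — the sister group — is (((seq67,seq2),seq74,seq45),seq18); its 5 tips in alphabetical order are the answer.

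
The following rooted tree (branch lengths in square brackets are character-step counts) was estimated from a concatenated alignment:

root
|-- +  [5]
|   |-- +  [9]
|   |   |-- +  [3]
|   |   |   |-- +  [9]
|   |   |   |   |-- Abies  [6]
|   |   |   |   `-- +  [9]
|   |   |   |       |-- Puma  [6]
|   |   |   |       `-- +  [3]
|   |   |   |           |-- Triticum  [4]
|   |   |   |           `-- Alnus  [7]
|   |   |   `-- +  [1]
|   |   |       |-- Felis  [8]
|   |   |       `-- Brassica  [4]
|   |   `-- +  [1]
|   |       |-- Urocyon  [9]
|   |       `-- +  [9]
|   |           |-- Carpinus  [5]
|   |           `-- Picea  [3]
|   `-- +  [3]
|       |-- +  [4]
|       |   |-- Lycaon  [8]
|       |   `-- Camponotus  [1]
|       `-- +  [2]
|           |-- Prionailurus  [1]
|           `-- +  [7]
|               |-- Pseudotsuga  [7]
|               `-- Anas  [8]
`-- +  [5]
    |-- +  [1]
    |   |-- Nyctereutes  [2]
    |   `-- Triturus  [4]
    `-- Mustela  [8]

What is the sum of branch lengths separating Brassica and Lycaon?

The path runs Brassica → … → MRCA → … → Lycaon; the MRCA is the node subtending ((((Abies,(Puma,(Triticum,Alnus))),(Felis,Brassica)),(Urocyon,(Carpinus,Picea))),((Lycaon,Camponotus),(Prionailurus,(Pseudotsuga,Anas)))).
Branch lengths along that path: 4 + 1 + 3 + 9 + 3 + 4 + 8 = 32.

32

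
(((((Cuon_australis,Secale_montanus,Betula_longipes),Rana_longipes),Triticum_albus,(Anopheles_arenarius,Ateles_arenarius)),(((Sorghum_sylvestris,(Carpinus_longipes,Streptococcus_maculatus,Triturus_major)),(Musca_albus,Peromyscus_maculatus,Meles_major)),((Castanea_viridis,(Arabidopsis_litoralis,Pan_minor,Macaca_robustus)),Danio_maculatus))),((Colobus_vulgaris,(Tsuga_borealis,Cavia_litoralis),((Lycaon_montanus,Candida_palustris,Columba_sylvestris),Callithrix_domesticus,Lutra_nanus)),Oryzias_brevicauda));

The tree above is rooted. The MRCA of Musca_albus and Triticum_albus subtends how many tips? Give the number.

The MRCA of Musca_albus and Triticum_albus is the node subtending ((((Cuon_australis,Secale_montanus,Betula_longipes),Rana_longipes),Triticum_albus,(Anopheles_arenarius,Ateles_arenarius)),(((Sorghum_sylvestris,(Carpinus_longipes,Streptococcus_maculatus,Triturus_major)),(Musca_albus,Peromyscus_maculatus,Meles_major)),((Castanea_viridis,(Arabidopsis_litoralis,Pan_minor,Macaca_robustus)),Danio_maculatus))).
That clade contains 19 terminal taxa: Anopheles_arenarius, Arabidopsis_litoralis, Ateles_arenarius, Betula_longipes, Carpinus_longipes, Castanea_viridis, Cuon_australis, Danio_maculatus, Macaca_robustus, Meles_major, Musca_albus, Pan_minor, Peromyscus_maculatus, Rana_longipes, Secale_montanus, Sorghum_sylvestris, Streptococcus_maculatus, Triticum_albus, Triturus_major.

19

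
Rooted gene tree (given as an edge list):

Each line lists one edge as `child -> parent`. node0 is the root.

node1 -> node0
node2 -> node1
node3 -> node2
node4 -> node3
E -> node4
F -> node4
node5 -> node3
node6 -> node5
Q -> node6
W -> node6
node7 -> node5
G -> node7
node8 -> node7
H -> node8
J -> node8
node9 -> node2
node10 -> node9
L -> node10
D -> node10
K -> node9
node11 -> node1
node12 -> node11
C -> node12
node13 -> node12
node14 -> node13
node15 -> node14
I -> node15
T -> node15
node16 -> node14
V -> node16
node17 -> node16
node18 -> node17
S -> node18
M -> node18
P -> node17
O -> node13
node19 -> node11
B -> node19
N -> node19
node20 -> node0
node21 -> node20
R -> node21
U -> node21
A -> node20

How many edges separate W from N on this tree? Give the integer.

8

The MRCA of W and N is the node subtending ((((E,F),((Q,W),(G,(H,J)))),((L,D),K)),((C,(((I,T),(V,((S,M),P))),O)),(B,N))).
From W up to that node: 5 branches. From N up to the same node: 3 branches. Total: 5 + 3 = 8.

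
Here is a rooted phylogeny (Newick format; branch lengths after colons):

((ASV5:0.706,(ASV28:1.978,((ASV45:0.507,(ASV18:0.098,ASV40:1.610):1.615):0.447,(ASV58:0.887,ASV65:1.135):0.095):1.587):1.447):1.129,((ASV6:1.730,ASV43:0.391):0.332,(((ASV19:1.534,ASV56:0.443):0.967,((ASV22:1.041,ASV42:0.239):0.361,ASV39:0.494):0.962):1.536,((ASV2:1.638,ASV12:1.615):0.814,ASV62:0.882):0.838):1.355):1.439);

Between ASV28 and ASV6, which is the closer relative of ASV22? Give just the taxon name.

ASV6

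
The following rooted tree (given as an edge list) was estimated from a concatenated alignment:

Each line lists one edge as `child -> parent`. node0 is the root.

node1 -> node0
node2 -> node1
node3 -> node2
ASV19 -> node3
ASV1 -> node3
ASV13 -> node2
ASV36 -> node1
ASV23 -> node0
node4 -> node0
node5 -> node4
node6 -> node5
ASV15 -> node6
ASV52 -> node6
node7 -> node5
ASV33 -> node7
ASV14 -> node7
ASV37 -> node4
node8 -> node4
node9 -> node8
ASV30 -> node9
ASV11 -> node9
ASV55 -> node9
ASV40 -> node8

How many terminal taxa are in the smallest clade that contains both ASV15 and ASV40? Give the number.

The MRCA of ASV15 and ASV40 is the node subtending (((ASV15,ASV52),(ASV33,ASV14)),ASV37,((ASV30,ASV11,ASV55),ASV40)).
That clade contains 9 terminal taxa: ASV11, ASV14, ASV15, ASV30, ASV33, ASV37, ASV40, ASV52, ASV55.

9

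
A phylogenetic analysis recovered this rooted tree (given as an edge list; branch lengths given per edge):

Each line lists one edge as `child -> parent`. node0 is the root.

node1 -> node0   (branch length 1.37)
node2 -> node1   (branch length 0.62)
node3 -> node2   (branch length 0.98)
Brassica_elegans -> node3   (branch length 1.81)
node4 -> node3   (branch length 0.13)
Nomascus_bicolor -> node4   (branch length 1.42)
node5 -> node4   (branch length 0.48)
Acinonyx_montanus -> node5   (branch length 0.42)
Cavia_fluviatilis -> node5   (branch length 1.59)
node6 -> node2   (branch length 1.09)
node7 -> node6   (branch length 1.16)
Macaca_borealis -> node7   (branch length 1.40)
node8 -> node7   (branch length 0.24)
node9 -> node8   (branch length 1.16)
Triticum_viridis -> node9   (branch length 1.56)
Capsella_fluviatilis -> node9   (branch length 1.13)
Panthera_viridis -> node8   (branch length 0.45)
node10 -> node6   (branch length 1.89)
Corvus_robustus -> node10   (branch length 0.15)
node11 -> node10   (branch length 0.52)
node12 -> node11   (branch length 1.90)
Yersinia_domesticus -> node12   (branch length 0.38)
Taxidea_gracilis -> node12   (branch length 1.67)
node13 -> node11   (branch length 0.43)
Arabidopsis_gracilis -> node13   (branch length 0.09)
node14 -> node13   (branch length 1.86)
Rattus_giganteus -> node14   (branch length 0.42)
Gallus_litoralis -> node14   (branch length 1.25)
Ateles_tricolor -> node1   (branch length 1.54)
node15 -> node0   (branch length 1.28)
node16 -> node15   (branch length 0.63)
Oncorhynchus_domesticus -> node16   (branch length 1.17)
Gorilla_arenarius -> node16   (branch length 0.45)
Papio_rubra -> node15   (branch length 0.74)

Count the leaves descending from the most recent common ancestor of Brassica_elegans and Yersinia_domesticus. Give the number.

The MRCA of Brassica_elegans and Yersinia_domesticus is the node subtending ((Brassica_elegans,(Nomascus_bicolor,(Acinonyx_montanus,Cavia_fluviatilis))),((Macaca_borealis,((Triticum_viridis,Capsella_fluviatilis),Panthera_viridis)),(Corvus_robustus,((Yersinia_domesticus,Taxidea_gracilis),(Arabidopsis_gracilis,(Rattus_giganteus,Gallus_litoralis)))))).
That clade contains 14 terminal taxa: Acinonyx_montanus, Arabidopsis_gracilis, Brassica_elegans, Capsella_fluviatilis, Cavia_fluviatilis, Corvus_robustus, Gallus_litoralis, Macaca_borealis, Nomascus_bicolor, Panthera_viridis, Rattus_giganteus, Taxidea_gracilis, Triticum_viridis, Yersinia_domesticus.

14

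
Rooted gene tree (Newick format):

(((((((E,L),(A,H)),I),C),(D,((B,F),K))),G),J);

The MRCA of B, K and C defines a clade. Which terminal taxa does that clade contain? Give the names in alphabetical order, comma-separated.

Tracing B: it sits inside (B,F).
Tracing K: it sits inside ((B,F),K).
Tracing C: it sits inside ((((E,L),(A,H)),I),C).
The smallest clade enclosing all 3 is (((((E,L),(A,H)),I),C),(D,((B,F),K))); the answer is its 10 terminal taxa in alphabetical order.

A, B, C, D, E, F, H, I, K, L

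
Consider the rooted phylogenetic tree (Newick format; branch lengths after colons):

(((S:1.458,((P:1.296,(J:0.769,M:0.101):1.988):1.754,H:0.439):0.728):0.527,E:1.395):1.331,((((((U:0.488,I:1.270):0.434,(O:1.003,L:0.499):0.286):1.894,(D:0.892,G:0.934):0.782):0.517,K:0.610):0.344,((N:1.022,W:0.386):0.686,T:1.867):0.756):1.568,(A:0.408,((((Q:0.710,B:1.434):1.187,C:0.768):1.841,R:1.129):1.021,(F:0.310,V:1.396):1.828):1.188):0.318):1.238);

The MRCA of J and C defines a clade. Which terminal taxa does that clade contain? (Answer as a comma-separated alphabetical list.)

A, B, C, D, E, F, G, H, I, J, K, L, M, N, O, P, Q, R, S, T, U, V, W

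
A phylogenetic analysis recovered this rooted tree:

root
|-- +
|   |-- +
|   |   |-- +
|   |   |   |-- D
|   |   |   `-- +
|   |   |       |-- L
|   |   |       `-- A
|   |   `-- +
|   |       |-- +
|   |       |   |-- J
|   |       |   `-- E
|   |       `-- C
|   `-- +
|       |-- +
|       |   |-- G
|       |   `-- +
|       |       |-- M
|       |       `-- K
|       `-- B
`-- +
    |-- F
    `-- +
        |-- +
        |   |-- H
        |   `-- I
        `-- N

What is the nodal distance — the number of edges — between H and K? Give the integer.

The MRCA of H and K is the root of the tree.
From H up to that node: 4 branches. From K up to the same node: 5 branches. Total: 4 + 5 = 9.

9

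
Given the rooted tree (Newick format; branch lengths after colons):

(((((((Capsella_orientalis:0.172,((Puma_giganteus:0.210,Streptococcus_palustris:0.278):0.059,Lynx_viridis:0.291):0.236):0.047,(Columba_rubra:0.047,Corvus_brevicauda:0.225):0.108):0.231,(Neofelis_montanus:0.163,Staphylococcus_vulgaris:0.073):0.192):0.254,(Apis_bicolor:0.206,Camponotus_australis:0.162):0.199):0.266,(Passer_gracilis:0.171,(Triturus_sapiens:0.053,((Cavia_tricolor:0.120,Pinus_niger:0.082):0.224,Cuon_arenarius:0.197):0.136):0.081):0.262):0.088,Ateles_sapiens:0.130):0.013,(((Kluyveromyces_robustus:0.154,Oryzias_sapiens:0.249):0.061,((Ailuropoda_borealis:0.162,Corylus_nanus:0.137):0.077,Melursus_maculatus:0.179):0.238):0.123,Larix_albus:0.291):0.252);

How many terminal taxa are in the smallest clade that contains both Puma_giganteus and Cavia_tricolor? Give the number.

15

The MRCA of Puma_giganteus and Cavia_tricolor is the node subtending (((((Capsella_orientalis,((Puma_giganteus,Streptococcus_palustris),Lynx_viridis)),(Columba_rubra,Corvus_brevicauda)),(Neofelis_montanus,Staphylococcus_vulgaris)),(Apis_bicolor,Camponotus_australis)),(Passer_gracilis,(Triturus_sapiens,((Cavia_tricolor,Pinus_niger),Cuon_arenarius)))).
That clade contains 15 terminal taxa: Apis_bicolor, Camponotus_australis, Capsella_orientalis, Cavia_tricolor, Columba_rubra, Corvus_brevicauda, Cuon_arenarius, Lynx_viridis, Neofelis_montanus, Passer_gracilis, Pinus_niger, Puma_giganteus, Staphylococcus_vulgaris, Streptococcus_palustris, Triturus_sapiens.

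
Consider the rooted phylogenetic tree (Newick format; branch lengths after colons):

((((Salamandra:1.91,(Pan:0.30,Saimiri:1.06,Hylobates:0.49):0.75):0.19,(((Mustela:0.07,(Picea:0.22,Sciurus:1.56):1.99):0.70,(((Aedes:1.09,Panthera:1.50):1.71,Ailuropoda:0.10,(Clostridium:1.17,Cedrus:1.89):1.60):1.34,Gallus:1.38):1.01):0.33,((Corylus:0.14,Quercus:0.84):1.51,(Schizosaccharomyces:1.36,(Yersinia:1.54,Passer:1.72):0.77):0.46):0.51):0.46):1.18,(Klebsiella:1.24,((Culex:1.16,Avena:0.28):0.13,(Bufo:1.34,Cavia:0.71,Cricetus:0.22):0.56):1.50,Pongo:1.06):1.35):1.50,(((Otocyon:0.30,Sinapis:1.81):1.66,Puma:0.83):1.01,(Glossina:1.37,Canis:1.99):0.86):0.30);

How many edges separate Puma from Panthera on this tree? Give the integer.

11

The MRCA of Puma and Panthera is the root of the tree.
From Puma up to that node: 3 branches. From Panthera up to the same node: 8 branches. Total: 3 + 8 = 11.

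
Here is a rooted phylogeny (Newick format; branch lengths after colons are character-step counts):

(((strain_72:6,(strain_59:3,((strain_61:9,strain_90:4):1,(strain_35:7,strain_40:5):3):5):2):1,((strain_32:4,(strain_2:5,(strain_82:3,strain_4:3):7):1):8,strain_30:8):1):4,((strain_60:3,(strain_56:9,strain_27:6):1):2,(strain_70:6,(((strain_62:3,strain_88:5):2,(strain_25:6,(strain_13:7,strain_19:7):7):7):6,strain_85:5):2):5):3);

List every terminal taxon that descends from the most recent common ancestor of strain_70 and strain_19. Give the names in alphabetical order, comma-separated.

strain_13, strain_19, strain_25, strain_62, strain_70, strain_85, strain_88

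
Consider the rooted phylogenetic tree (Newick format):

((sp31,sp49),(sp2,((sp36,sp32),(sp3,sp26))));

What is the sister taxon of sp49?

sp31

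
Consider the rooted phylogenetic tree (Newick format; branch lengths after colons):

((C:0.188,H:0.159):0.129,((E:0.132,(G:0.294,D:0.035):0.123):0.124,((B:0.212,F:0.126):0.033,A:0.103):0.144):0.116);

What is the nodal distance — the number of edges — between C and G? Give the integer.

6

The MRCA of C and G is the root of the tree.
From C up to that node: 2 branches. From G up to the same node: 4 branches. Total: 2 + 4 = 6.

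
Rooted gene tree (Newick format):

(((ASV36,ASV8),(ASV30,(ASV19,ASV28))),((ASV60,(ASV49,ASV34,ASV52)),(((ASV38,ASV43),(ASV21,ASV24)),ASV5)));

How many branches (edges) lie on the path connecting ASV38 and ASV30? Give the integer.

The MRCA of ASV38 and ASV30 is the root of the tree.
From ASV38 up to that node: 5 branches. From ASV30 up to the same node: 3 branches. Total: 5 + 3 = 8.

8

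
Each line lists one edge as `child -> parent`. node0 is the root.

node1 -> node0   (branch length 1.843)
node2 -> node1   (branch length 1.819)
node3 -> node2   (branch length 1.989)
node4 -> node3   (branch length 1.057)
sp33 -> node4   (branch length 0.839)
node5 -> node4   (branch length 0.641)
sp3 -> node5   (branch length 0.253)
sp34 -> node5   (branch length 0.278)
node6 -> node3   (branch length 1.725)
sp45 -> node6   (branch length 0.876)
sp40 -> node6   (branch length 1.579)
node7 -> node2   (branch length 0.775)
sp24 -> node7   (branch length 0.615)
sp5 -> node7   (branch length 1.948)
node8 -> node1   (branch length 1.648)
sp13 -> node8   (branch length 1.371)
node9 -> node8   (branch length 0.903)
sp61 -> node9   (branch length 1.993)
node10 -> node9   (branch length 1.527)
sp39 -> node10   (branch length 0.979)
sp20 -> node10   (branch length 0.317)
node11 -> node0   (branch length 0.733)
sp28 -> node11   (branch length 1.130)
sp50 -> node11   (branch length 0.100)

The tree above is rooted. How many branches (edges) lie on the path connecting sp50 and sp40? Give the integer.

7

The MRCA of sp50 and sp40 is the root of the tree.
From sp50 up to that node: 2 branches. From sp40 up to the same node: 5 branches. Total: 2 + 5 = 7.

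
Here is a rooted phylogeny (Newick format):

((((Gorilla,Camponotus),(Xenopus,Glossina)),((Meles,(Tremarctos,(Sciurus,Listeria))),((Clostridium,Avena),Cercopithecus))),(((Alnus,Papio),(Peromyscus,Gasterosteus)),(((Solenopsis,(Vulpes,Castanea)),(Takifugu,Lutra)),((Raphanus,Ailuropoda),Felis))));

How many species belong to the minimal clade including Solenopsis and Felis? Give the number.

The MRCA of Solenopsis and Felis is the node subtending (((Solenopsis,(Vulpes,Castanea)),(Takifugu,Lutra)),((Raphanus,Ailuropoda),Felis)).
That clade contains 8 terminal taxa: Ailuropoda, Castanea, Felis, Lutra, Raphanus, Solenopsis, Takifugu, Vulpes.

8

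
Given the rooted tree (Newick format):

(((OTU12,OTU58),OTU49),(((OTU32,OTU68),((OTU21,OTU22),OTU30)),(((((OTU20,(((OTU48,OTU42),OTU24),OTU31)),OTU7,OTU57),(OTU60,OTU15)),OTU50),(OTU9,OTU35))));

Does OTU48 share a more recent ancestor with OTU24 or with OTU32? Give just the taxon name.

The MRCA of OTU48 and OTU24 subtends ((OTU48,OTU42),OTU24) (3 taxa).
The MRCA of OTU48 and OTU32 subtends (((OTU32,OTU68),((OTU21,OTU22),OTU30)),(((((OTU20,(((OTU48,OTU42),OTU24),OTU31)),OTU7,OTU57),(OTU60,OTU15)),OTU50),(OTU9,OTU35))) (17 taxa).
The first is nested inside the second, so OTU48 shares a more recent common ancestor with OTU24.

OTU24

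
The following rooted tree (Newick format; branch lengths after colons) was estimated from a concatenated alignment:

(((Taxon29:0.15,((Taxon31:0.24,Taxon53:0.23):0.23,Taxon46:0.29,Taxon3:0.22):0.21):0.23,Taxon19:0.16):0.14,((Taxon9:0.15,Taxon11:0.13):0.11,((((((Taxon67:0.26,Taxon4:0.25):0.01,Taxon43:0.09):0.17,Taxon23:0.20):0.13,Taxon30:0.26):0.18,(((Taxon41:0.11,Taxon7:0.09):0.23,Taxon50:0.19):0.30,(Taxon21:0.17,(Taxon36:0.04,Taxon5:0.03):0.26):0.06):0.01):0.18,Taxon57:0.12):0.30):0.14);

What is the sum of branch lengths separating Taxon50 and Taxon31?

The path runs Taxon50 → … → MRCA → … → Taxon31; the MRCA is the root of the tree.
Branch lengths along that path: 0.19 + 0.30 + 0.01 + 0.18 + 0.30 + 0.14 + 0.14 + 0.23 + 0.21 + 0.23 + 0.24 = 2.17.

2.17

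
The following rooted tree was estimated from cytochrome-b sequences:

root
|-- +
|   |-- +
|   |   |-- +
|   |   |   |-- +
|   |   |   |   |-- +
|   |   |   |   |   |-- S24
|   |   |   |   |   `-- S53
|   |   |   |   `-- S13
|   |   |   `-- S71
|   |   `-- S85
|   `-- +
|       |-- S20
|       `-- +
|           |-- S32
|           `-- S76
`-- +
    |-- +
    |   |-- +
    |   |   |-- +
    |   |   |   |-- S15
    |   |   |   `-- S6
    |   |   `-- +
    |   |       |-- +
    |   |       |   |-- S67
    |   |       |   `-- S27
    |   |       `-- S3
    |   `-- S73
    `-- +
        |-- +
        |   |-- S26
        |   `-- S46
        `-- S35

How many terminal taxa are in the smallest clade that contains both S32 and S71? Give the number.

8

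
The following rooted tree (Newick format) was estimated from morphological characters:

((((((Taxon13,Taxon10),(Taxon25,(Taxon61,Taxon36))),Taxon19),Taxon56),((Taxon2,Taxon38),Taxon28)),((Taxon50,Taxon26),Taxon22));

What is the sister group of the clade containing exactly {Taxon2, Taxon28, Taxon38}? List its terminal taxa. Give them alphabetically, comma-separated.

Taxon10, Taxon13, Taxon19, Taxon25, Taxon36, Taxon56, Taxon61

The clade containing exactly {Taxon2, Taxon28, Taxon38} attaches to the tree at the node subtending (((((Taxon13,Taxon10),(Taxon25,(Taxon61,Taxon36))),Taxon19),Taxon56),((Taxon2,Taxon38),Taxon28)).
The other lineage descending from that same node — the sister group — is ((((Taxon13,Taxon10),(Taxon25,(Taxon61,Taxon36))),Taxon19),Taxon56); its 7 tips in alphabetical order are the answer.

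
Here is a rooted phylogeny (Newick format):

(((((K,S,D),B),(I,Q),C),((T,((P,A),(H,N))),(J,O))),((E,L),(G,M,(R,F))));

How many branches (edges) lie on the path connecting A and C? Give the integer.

7

The MRCA of A and C is the node subtending ((((K,S,D),B),(I,Q),C),((T,((P,A),(H,N))),(J,O))).
From A up to that node: 5 branches. From C up to the same node: 2 branches. Total: 5 + 2 = 7.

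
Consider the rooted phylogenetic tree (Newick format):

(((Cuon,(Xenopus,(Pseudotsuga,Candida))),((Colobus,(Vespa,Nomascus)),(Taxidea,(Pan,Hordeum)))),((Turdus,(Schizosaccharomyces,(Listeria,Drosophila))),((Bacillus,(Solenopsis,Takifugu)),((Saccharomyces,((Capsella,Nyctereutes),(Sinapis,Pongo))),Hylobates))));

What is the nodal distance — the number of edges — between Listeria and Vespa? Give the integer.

10

The MRCA of Listeria and Vespa is the root of the tree.
From Listeria up to that node: 5 branches. From Vespa up to the same node: 5 branches. Total: 5 + 5 = 10.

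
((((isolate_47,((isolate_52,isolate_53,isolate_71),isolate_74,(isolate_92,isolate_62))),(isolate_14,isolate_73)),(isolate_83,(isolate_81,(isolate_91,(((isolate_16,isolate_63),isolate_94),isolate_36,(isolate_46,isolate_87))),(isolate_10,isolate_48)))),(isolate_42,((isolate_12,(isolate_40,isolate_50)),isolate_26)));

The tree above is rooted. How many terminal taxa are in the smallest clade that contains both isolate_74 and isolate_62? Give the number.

6

The MRCA of isolate_74 and isolate_62 is the node subtending ((isolate_52,isolate_53,isolate_71),isolate_74,(isolate_92,isolate_62)).
That clade contains 6 terminal taxa: isolate_52, isolate_53, isolate_62, isolate_71, isolate_74, isolate_92.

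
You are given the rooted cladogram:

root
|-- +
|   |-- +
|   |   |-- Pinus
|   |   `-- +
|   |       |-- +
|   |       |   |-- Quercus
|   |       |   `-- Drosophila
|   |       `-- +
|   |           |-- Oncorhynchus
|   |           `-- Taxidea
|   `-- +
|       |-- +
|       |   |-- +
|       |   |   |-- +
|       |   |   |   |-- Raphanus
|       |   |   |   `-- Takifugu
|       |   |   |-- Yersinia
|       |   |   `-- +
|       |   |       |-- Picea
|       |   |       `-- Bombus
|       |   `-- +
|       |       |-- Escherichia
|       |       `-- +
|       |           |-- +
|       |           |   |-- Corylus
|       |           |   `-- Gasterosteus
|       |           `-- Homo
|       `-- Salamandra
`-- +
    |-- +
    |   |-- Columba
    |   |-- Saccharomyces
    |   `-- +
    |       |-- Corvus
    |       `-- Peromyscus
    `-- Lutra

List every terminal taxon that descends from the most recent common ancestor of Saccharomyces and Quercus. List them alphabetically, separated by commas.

Tracing Saccharomyces: it sits inside (Columba,Saccharomyces,(Corvus,Peromyscus)).
Tracing Quercus: it sits inside (Quercus,Drosophila).
The smallest clade enclosing both is the whole tree (their MRCA is the root), so the answer is all 20 tips in alphabetical order.

Bombus, Columba, Corvus, Corylus, Drosophila, Escherichia, Gasterosteus, Homo, Lutra, Oncorhynchus, Peromyscus, Picea, Pinus, Quercus, Raphanus, Saccharomyces, Salamandra, Takifugu, Taxidea, Yersinia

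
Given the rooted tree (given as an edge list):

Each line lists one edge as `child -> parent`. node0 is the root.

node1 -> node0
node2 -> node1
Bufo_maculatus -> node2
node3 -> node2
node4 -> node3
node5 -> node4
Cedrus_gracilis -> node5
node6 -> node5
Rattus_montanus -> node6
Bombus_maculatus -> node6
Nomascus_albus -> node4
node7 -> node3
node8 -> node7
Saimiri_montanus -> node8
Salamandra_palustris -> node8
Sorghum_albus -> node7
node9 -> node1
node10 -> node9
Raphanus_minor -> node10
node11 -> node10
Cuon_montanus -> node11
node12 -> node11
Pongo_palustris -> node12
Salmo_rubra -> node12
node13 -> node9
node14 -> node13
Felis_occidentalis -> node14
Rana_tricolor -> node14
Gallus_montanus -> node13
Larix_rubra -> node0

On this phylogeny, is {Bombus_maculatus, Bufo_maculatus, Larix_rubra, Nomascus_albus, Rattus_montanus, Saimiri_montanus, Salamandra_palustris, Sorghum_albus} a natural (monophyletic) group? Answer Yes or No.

No

The MRCA of the listed taxa is the root, so the smallest clade containing them is the whole tree.
That clade also contains Cedrus_gracilis, Cuon_montanus, Felis_occidentalis, Gallus_montanus, Pongo_palustris, Rana_tricolor, Raphanus_minor, Salmo_rubra, which are not in the proposed group, so the group is not monophyletic.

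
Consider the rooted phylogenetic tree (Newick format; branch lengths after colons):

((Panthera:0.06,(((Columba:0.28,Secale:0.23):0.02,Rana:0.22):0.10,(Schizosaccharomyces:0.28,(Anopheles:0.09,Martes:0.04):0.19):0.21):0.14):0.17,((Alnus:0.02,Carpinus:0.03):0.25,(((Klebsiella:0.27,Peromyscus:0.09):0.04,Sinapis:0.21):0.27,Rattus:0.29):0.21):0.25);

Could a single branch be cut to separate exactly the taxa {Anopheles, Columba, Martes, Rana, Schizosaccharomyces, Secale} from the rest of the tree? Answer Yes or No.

The most recent common ancestor of these taxa subtends (((Columba,Secale),Rana),(Schizosaccharomyces,(Anopheles,Martes))).
That clade has exactly 6 tips — every listed taxon and nothing else — so the group is monophyletic.

Yes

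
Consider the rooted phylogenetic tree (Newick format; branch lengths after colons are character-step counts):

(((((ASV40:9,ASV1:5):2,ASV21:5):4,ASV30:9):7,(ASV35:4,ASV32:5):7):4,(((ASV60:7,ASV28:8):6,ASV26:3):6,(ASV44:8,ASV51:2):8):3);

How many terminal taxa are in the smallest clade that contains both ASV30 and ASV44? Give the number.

11

The MRCA of ASV30 and ASV44 is the root, so the clade is the entire tree.
That clade contains 11 terminal taxa: ASV1, ASV21, ASV26, ASV28, ASV30, ASV32, ASV35, ASV40, ASV44, ASV51, ASV60.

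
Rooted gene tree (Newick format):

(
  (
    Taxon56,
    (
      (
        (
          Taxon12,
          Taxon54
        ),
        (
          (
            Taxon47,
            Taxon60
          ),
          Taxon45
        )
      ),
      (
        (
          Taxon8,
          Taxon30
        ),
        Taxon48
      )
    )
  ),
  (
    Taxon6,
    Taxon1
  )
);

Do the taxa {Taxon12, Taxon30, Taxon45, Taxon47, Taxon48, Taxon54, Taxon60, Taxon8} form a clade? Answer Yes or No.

The most recent common ancestor of these taxa subtends (((Taxon12,Taxon54),((Taxon47,Taxon60),Taxon45)),((Taxon8,Taxon30),Taxon48)).
That clade has exactly 8 tips — every listed taxon and nothing else — so the group is monophyletic.

Yes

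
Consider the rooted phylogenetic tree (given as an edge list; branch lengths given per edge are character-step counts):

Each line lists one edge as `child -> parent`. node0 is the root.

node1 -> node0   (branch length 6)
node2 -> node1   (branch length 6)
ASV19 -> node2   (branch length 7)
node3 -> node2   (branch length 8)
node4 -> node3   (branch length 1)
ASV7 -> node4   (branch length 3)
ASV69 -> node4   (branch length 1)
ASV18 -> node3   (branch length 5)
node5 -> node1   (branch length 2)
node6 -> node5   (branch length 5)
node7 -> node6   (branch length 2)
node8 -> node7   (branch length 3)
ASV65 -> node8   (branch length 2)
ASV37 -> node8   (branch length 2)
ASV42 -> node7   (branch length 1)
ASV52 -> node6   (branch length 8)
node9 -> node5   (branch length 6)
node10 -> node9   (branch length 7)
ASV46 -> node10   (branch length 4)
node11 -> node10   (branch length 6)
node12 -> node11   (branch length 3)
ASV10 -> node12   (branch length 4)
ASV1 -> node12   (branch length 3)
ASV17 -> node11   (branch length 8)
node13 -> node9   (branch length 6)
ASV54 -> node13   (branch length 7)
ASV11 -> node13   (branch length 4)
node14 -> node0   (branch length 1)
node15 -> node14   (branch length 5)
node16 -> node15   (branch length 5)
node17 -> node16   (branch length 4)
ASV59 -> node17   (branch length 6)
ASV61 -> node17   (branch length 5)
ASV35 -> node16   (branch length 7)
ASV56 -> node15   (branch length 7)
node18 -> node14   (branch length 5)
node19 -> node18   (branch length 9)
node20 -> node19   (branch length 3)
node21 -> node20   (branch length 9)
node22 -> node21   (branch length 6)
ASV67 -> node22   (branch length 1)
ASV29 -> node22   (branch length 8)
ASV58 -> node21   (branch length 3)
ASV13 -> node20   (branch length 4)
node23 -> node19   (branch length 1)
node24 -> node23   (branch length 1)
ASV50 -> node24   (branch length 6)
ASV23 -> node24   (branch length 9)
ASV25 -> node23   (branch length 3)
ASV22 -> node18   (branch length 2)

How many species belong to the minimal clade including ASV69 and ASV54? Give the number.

14

The MRCA of ASV69 and ASV54 is the node subtending ((ASV19,((ASV7,ASV69),ASV18)),((((ASV65,ASV37),ASV42),ASV52),((ASV46,((ASV10,ASV1),ASV17)),(ASV54,ASV11)))).
That clade contains 14 terminal taxa: ASV1, ASV10, ASV11, ASV17, ASV18, ASV19, ASV37, ASV42, ASV46, ASV52, ASV54, ASV65, ASV69, ASV7.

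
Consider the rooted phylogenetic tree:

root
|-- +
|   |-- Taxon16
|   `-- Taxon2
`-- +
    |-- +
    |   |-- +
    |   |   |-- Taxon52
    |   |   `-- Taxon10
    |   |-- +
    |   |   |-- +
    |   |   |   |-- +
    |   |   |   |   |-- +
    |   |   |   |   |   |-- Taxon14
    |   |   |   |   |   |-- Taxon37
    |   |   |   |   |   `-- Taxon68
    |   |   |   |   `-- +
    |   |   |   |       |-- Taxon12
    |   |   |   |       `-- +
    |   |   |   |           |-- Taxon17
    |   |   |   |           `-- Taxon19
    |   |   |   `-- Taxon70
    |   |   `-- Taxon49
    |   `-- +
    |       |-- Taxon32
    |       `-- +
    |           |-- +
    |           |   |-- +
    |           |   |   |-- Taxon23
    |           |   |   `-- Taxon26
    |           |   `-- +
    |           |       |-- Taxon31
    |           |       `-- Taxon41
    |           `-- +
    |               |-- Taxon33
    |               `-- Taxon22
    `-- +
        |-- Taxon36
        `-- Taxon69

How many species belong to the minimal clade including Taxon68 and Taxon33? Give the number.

17

The MRCA of Taxon68 and Taxon33 is the node subtending ((Taxon52,Taxon10),((((Taxon14,Taxon37,Taxon68),(Taxon12,(Taxon17,Taxon19))),Taxon70),Taxon49),(Taxon32,(((Taxon23,Taxon26),(Taxon31,Taxon41)),(Taxon33,Taxon22)))).
That clade contains 17 terminal taxa: Taxon10, Taxon12, Taxon14, Taxon17, Taxon19, Taxon22, Taxon23, Taxon26, Taxon31, Taxon32, Taxon33, Taxon37, Taxon41, Taxon49, Taxon52, Taxon68, Taxon70.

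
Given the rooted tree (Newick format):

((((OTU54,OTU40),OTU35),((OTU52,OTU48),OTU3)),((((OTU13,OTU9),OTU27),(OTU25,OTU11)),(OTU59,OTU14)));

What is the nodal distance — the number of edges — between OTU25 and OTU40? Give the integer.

8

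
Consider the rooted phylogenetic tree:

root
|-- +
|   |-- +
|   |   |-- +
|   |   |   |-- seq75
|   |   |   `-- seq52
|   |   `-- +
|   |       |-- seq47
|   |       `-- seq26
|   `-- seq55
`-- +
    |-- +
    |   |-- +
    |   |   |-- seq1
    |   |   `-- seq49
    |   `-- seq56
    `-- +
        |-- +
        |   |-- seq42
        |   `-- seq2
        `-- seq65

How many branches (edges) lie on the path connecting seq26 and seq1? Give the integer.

The MRCA of seq26 and seq1 is the root of the tree.
From seq26 up to that node: 4 branches. From seq1 up to the same node: 4 branches. Total: 4 + 4 = 8.

8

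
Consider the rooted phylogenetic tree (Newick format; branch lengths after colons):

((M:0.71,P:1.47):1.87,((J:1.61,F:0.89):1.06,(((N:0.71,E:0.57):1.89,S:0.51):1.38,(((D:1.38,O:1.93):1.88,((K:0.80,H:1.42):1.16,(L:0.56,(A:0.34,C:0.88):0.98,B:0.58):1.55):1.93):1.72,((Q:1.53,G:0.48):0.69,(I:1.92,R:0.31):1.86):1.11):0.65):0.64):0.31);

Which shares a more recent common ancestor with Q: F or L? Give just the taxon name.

The MRCA of Q and L subtends (((D,O),((K,H),(L,(A,C),B))),((Q,G),(I,R))) (12 taxa).
The MRCA of Q and F subtends ((J,F),(((N,E),S),(((D,O),((K,H),(L,(A,C),B))),((Q,G),(I,R))))) (17 taxa).
The first is nested inside the second, so Q shares a more recent common ancestor with L.

L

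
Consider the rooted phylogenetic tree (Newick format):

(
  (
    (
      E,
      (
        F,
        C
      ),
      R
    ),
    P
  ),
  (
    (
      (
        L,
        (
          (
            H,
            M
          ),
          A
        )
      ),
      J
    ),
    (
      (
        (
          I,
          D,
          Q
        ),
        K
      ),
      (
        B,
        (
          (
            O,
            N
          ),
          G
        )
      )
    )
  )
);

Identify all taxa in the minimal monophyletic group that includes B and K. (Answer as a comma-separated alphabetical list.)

B, D, G, I, K, N, O, Q

Tracing B: it sits inside (B,((O,N),G)).
Tracing K: it sits inside ((I,D,Q),K).
The smallest clade enclosing both is (((I,D,Q),K),(B,((O,N),G))); the answer is its 8 terminal taxa in alphabetical order.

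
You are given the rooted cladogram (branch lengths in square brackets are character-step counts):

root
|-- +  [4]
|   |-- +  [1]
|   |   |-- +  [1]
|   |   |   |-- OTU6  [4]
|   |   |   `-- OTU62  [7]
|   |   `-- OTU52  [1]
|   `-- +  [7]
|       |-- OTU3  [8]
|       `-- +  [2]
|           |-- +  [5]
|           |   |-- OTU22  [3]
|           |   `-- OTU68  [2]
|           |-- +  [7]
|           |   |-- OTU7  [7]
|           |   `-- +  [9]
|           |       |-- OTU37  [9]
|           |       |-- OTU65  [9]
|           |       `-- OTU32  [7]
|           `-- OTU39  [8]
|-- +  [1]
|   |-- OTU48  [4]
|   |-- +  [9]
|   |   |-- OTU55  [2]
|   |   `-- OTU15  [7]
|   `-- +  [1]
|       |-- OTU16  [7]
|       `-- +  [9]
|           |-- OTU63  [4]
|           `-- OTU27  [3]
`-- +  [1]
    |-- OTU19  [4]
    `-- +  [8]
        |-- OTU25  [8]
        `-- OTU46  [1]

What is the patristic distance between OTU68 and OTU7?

21

The path runs OTU68 → … → MRCA → … → OTU7; the MRCA is the node subtending ((OTU22,OTU68),(OTU7,(OTU37,OTU65,OTU32)),OTU39).
Branch lengths along that path: 2 + 5 + 7 + 7 = 21.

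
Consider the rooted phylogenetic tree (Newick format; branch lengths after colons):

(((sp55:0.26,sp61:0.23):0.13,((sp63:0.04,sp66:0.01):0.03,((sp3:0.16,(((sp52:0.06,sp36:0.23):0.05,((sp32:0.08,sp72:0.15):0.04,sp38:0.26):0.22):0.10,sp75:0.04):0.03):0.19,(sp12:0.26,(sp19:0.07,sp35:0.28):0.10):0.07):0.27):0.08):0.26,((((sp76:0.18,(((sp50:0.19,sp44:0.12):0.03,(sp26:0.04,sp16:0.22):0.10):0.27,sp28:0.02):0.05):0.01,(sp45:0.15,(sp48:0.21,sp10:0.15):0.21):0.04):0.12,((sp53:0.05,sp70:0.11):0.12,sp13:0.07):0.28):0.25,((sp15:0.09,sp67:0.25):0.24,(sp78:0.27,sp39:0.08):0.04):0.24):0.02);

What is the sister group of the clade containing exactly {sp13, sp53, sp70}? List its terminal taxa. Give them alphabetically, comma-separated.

The clade containing exactly {sp13, sp53, sp70} attaches to the tree at the node subtending (((sp76,(((sp50,sp44),(sp26,sp16)),sp28)),(sp45,(sp48,sp10))),((sp53,sp70),sp13)).
The other lineage descending from that same node — the sister group — is ((sp76,(((sp50,sp44),(sp26,sp16)),sp28)),(sp45,(sp48,sp10))); its 9 tips in alphabetical order are the answer.

sp10, sp16, sp26, sp28, sp44, sp45, sp48, sp50, sp76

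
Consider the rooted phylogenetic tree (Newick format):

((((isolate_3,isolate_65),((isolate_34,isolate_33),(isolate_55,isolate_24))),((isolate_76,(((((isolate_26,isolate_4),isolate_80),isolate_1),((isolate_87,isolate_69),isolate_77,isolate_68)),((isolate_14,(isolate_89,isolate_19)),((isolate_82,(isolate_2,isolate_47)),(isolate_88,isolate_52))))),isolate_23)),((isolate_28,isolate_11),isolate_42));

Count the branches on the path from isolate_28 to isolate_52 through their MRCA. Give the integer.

11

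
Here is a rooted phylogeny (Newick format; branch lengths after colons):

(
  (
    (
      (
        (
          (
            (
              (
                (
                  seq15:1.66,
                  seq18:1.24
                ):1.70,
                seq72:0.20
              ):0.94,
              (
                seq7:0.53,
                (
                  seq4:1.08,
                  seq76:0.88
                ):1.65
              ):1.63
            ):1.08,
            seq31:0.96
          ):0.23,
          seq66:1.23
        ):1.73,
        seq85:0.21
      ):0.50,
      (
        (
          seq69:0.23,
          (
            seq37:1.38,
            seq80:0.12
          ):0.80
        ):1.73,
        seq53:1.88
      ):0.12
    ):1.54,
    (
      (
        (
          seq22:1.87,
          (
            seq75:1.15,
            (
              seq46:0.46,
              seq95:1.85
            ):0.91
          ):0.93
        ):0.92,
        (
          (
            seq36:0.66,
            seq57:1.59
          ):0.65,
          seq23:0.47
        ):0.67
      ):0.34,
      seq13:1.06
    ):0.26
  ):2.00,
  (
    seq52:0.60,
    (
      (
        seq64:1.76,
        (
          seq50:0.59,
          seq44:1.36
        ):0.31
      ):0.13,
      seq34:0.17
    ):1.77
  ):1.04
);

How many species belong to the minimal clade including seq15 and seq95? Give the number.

21

The MRCA of seq15 and seq95 is the node subtending ((((((((seq15,seq18),seq72),(seq7,(seq4,seq76))),seq31),seq66),seq85),((seq69,(seq37,seq80)),seq53)),(((seq22,(seq75,(seq46,seq95))),((seq36,seq57),seq23)),seq13)).
That clade contains 21 terminal taxa: seq13, seq15, seq18, seq22, seq23, seq31, seq36, seq37, seq4, seq46, seq53, seq57, seq66, seq69, seq7, seq72, seq75, seq76, seq80, seq85, seq95.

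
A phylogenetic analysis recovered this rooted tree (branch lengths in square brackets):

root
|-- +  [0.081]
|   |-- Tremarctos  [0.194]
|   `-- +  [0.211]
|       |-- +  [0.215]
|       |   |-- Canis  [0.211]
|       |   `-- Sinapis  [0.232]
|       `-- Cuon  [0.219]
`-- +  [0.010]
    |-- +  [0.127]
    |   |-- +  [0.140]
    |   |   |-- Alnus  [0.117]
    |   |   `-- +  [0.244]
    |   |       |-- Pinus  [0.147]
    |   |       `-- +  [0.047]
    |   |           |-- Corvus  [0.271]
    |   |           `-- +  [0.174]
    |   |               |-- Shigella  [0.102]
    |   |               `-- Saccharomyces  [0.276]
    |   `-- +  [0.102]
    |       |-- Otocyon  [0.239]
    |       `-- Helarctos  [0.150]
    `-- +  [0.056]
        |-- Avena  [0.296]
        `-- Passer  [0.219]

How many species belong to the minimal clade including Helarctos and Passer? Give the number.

9

The MRCA of Helarctos and Passer is the node subtending (((Alnus,(Pinus,(Corvus,(Shigella,Saccharomyces)))),(Otocyon,Helarctos)),(Avena,Passer)).
That clade contains 9 terminal taxa: Alnus, Avena, Corvus, Helarctos, Otocyon, Passer, Pinus, Saccharomyces, Shigella.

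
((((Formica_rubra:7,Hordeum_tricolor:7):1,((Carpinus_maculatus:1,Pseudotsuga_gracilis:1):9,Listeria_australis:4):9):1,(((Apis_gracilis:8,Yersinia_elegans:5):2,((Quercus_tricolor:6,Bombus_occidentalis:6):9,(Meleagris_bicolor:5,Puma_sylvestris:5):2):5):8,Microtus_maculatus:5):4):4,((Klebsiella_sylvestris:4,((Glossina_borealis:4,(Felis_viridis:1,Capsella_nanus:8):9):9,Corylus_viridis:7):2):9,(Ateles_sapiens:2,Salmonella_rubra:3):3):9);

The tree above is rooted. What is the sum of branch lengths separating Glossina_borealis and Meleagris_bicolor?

The path runs Glossina_borealis → … → MRCA → … → Meleagris_bicolor; the MRCA is the root of the tree.
Branch lengths along that path: 4 + 9 + 2 + 9 + 9 + 4 + 4 + 8 + 5 + 2 + 5 = 61.

61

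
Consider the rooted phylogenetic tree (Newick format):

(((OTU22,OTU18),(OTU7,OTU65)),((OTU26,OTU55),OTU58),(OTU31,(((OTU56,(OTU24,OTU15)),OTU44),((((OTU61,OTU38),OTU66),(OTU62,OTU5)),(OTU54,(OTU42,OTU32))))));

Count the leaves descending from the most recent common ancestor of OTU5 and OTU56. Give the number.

The MRCA of OTU5 and OTU56 is the node subtending (((OTU56,(OTU24,OTU15)),OTU44),((((OTU61,OTU38),OTU66),(OTU62,OTU5)),(OTU54,(OTU42,OTU32)))).
That clade contains 12 terminal taxa: OTU15, OTU24, OTU32, OTU38, OTU42, OTU44, OTU5, OTU54, OTU56, OTU61, OTU62, OTU66.

12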